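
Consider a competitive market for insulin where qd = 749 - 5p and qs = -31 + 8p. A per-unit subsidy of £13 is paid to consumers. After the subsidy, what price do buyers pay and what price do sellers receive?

Buyers pay £52; sellers receive £65

Pre-subsidy: 749 - 5p = -31 + 8p gives p* = 60, q* = 449.
With the rebate, buyers effectively pay pb = ps − 13, where ps is the price sellers receive.
Demand in terms of ps becomes qd = 749 − 5(ps − 13) = 814 - 5ps. Setting this equal to supply: 814 - 5ps = -31 + 8ps, so ps = 65.
Buyers pay pb = 65 − 13 = 52; q' = -31 + 8·65 = 489.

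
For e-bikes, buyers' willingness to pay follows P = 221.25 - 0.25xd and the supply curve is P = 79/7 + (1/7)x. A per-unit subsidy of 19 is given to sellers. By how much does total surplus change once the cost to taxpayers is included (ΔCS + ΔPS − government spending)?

Pre-subsidy: 221.25 - 0.25x = 79/7 + (1/7)x gives x* = 5879/11 and P* = 964/11.
With the subsidy, sellers receive Ps = Pb + 19 for each unit, where Pb is the price buyers pay.
On the curves, Pb = 221.25 - 0.25x and Ps = 79/7 + (1/7)x; the wedge Ps − Pb = 19 gives 79/7 + (1/7)x − (221.25 - 0.25x) = 19, so x' = 6411/11.
Then Pb = 221.25 − 0.25·(6411/11) = 831/11 and Ps = 79/7 + (1/7)·(6411/11) = 1040/11.
ΔCS = ½(5879/11 + 6411/11)(964/11 − 831/11) = 817285/121; ΔPS = ½(5879/11 + 6411/11)(1040/11 − 964/11) = 467020/121.
Government spending = 19 × 6411/11 = 121809/11.
Net change = 817285/121 + 467020/121 − 121809/11 = -5054/11. The loss equals the DWL triangle ½·19·532/11.

Net change in total surplus = -5054/11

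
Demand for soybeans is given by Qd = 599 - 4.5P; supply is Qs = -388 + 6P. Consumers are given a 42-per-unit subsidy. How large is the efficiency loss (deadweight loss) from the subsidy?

Deadweight loss = 2268

Pre-subsidy: 599 - 4.5P = -388 + 6P gives P* = 94, Q* = 176.
With the rebate, buyers effectively pay Pb = Ps − 42, where Ps is the price sellers receive.
Demand in terms of Ps becomes Qd = 599 − 4.5(Ps − 42) = 788 - 4.5Ps. Setting this equal to supply: 788 - 4.5Ps = -388 + 6Ps, so Ps = 112.
Buyers pay Pb = 112 − 42 = 70; Q' = -388 + 6·112 = 284.
The subsidy expands output by 284 − 176 = 108 past the efficient level; on those units the gap between marginal cost and willingness to pay runs from 0 up to 42.
DWL = ½ × 42 × 108 = 2268.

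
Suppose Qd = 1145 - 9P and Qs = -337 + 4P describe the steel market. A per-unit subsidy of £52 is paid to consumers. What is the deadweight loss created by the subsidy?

Deadweight loss = £3744

Pre-subsidy: 1145 - 9P = -337 + 4P gives P* = 114, Q* = 119.
With the rebate, buyers effectively pay Pb = Ps − 52, where Ps is the price sellers receive.
Demand in terms of Ps becomes Qd = 1145 − 9(Ps − 52) = 1613 - 9Ps. Setting this equal to supply: 1613 - 9Ps = -337 + 4Ps, so Ps = 150.
Buyers pay Pb = 150 − 52 = 98; Q' = -337 + 4·150 = 263.
The subsidy expands output by 263 − 119 = 144 past the efficient level; on those units the gap between marginal cost and willingness to pay runs from 0 up to 52.
DWL = ½ × 52 × 144 = 3744.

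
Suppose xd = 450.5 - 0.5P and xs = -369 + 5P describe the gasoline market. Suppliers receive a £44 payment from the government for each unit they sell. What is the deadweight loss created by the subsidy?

Pre-subsidy: 450.5 - 0.5P = -369 + 5P gives P* = 149, x* = 376.
With the subsidy, sellers receive Ps = Pb + 44 for each unit, where Pb is the price buyers pay.
Supply in terms of Pb becomes xs = -369 + 5(Pb + 44) = -149 + 5Pb. Setting this equal to demand: 450.5 - 0.5Pb = -149 + 5Pb, so Pb = 109.
Sellers receive Ps = 109 + 44 = 153; x' = 450.5 − 0.5·109 = 396.
The subsidy expands output by 396 − 376 = 20 past the efficient level; on those units the gap between marginal cost and willingness to pay runs from 0 up to 44.
DWL = ½ × 44 × 20 = 440.

Deadweight loss = £440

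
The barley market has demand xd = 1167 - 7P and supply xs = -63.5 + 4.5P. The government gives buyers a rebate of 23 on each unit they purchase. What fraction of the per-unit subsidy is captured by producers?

Pre-subsidy: 1167 - 7P = -63.5 + 4.5P gives P* = 107, x* = 418.
With the rebate, buyers effectively pay Pb = Ps − 23, where Ps is the price sellers receive.
Demand in terms of Ps becomes xd = 1167 − 7(Ps − 23) = 1328 - 7Ps. Setting this equal to supply: 1328 - 7Ps = -63.5 + 4.5Ps, so Ps = 121.
Buyers pay Pb = 121 − 23 = 98; x' = -63.5 + 4.5·121 = 481.
Buyers' price falls by P* − Pb = 107 − 98 = 9; sellers' price rises by Ps − P* = 121 − 107 = 14.
So producers capture 14/23 = 14/23 of each unit of subsidy.

Producer share = 14/23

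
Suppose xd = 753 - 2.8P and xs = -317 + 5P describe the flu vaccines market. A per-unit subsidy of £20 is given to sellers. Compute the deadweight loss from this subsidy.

Pre-subsidy: 753 - 2.8P = -317 + 5P gives P* = 5350/39, x* = 14387/39.
With the subsidy, sellers receive Ps = Pb + 20 for each unit, where Pb is the price buyers pay.
Supply in terms of Pb becomes xs = -317 + 5(Pb + 20) = -217 + 5Pb. Setting this equal to demand: 753 - 2.8Pb = -217 + 5Pb, so Pb = 4850/39.
Sellers receive Ps = 4850/39 + 20 = 5630/39; x' = 753 − 2.8·(4850/39) = 15787/39.
The subsidy expands output by 15787/39 − 14387/39 = 1400/39 past the efficient level; on those units the gap between marginal cost and willingness to pay runs from 0 up to 20.
DWL = ½ × 20 × 1400/39 = 14000/39.

Deadweight loss = 14000/39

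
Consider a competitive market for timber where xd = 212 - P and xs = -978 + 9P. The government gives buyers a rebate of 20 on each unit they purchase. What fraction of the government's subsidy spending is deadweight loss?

DWL / government spending = 3/37

Pre-subsidy: 212 - P = -978 + 9P gives P* = 119, x* = 93.
With the rebate, buyers effectively pay Pb = Ps − 20, where Ps is the price sellers receive.
Demand in terms of Ps becomes xd = 212 − 1(Ps − 20) = 232 - Ps. Setting this equal to supply: 232 - Ps = -978 + 9Ps, so Ps = 121.
Buyers pay Pb = 121 − 20 = 101; x' = -978 + 9·121 = 111.
ΔCS = ½(93 + 111)(119 − 101) = 1836; ΔPS = ½(93 + 111)(121 − 119) = 204.
Government spending = 20 × 111 = 2220.
DWL = ½ × 20 × (111 − 93) = 180; fraction = 180 / 2220 = 3/37.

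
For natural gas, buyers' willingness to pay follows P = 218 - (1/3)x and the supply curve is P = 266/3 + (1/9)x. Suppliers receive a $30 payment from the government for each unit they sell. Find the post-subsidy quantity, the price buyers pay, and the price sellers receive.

Pre-subsidy: 218 - (1/3)x = 266/3 + (1/9)x gives x* = 291 and P* = 121.
With the subsidy, sellers receive Ps = Pb + 30 for each unit, where Pb is the price buyers pay.
On the curves, Pb = 218 - (1/3)x and Ps = 266/3 + (1/9)x; the wedge Ps − Pb = 30 gives 266/3 + (1/9)x − (218 - (1/3)x) = 30, so x' = 358.5.
Then Pb = 218 − (1/3)·358.5 = 98.5 and Ps = 266/3 + (1/9)·358.5 = 128.5.

x' = 358.5; buyers pay $98.5; sellers receive $128.5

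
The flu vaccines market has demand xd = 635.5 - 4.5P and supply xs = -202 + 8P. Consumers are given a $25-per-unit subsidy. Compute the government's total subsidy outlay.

Pre-subsidy: 635.5 - 4.5P = -202 + 8P gives P* = 67, x* = 334.
With the rebate, buyers effectively pay Pb = Ps − 25, where Ps is the price sellers receive.
Demand in terms of Ps becomes xd = 635.5 − 4.5(Ps − 25) = 748 - 4.5Ps. Setting this equal to supply: 748 - 4.5Ps = -202 + 8Ps, so Ps = 76.
Buyers pay Pb = 76 − 25 = 51; x' = -202 + 8·76 = 406.
Government outlay = subsidy × quantity = 25 × 406 = 10150.

Government cost = $10150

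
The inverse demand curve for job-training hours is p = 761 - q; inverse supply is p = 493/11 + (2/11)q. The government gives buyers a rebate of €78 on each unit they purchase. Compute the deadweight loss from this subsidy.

Pre-subsidy: 761 - q = 493/11 + (2/11)q gives q* = 606 and p* = 155.
With the rebate, buyers effectively pay pb = ps − 78, where ps is the price sellers receive.
On the curves, pb = 761 - q and ps = 493/11 + (2/11)q; the wedge ps − pb = 78 gives 493/11 + (2/11)q − (761 - q) = 78, so q' = 672.
Then pb = 761 − 1·672 = 89 and ps = 493/11 + (2/11)·672 = 167.
The subsidy expands output by 672 − 606 = 66 past the efficient level; on those units the gap between marginal cost and willingness to pay runs from 0 up to 78.
DWL = ½ × 78 × 66 = 2574.

Deadweight loss = €2574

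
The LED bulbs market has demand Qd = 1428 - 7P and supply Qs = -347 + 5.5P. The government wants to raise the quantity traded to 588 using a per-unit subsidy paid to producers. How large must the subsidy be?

At Q = 588, invert demand for the buyer price: Pb = (1428 − 588)/7 = 120; invert supply for the seller price: Ps = (588 − (-347))/5.5 = 170.
The subsidy must fill the gap: s = Ps − Pb = 170 − 120 = 50.

Required subsidy s = 50 per unit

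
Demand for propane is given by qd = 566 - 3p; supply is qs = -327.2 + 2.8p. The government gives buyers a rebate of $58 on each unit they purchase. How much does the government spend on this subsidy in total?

Pre-subsidy: 566 - 3p = -327.2 + 2.8p gives p* = 154, q* = 104.
With the rebate, buyers effectively pay pb = ps − 58, where ps is the price sellers receive.
Demand in terms of ps becomes qd = 566 − 3(ps − 58) = 740 - 3ps. Setting this equal to supply: 740 - 3ps = -327.2 + 2.8ps, so ps = 184.
Buyers pay pb = 184 − 58 = 126; q' = -327.2 + 2.8·184 = 188.
Government outlay = subsidy × quantity = 58 × 188 = 10904.

Government cost = $10904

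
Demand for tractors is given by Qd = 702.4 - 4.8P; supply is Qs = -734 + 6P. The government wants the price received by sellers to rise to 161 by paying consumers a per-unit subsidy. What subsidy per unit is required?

Required subsidy s = 63 per unit

At a seller price of 161, quantity supplied is -734 + 6·161 = 232.
Buyers absorb 232 only when they pay Pb with 702.4 − 4.8·Pb = 232, i.e. Pb = 98.
s = Ps − Pb = 161 − 98 = 63.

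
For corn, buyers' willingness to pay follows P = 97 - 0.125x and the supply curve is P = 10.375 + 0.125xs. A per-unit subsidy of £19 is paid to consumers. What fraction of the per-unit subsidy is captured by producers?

Pre-subsidy: 97 - 0.125x = 10.375 + 0.125x gives x* = 346.5 and P* = 53.6875.
With the rebate, buyers effectively pay Pb = Ps − 19, where Ps is the price sellers receive.
On the curves, Pb = 97 - 0.125x and Ps = 10.375 + 0.125x; the wedge Ps − Pb = 19 gives 10.375 + 0.125x − (97 - 0.125x) = 19, so x' = 422.5.
Then Pb = 97 − 0.125·422.5 = 44.1875 and Ps = 10.375 + 0.125·422.5 = 63.1875.
Buyers' price falls by P* − Pb = 53.6875 − 44.1875 = 9.5; sellers' price rises by Ps − P* = 63.1875 − 53.6875 = 9.5.
So producers capture 9.5/19 = 0.5 of each unit of subsidy.

Producer share = 0.5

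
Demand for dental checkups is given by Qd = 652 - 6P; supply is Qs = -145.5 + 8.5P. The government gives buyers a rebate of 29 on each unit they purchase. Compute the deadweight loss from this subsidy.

Pre-subsidy: 652 - 6P = -145.5 + 8.5P gives P* = 55, Q* = 322.
With the rebate, buyers effectively pay Pb = Ps − 29, where Ps is the price sellers receive.
Demand in terms of Ps becomes Qd = 652 − 6(Ps − 29) = 826 - 6Ps. Setting this equal to supply: 826 - 6Ps = -145.5 + 8.5Ps, so Ps = 67.
Buyers pay Pb = 67 − 29 = 38; Q' = -145.5 + 8.5·67 = 424.
The subsidy expands output by 424 − 322 = 102 past the efficient level; on those units the gap between marginal cost and willingness to pay runs from 0 up to 29.
DWL = ½ × 29 × 102 = 1479.

Deadweight loss = 1479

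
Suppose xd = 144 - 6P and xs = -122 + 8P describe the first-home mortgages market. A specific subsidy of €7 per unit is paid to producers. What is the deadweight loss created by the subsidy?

Pre-subsidy: 144 - 6P = -122 + 8P gives P* = 19, x* = 30.
With the subsidy, sellers receive Ps = Pb + 7 for each unit, where Pb is the price buyers pay.
Supply in terms of Pb becomes xs = -122 + 8(Pb + 7) = -66 + 8Pb. Setting this equal to demand: 144 - 6Pb = -66 + 8Pb, so Pb = 15.
Sellers receive Ps = 15 + 7 = 22; x' = 144 − 6·15 = 54.
The subsidy expands output by 54 − 30 = 24 past the efficient level; on those units the gap between marginal cost and willingness to pay runs from 0 up to 7.
DWL = ½ × 7 × 24 = 84.

Deadweight loss = €84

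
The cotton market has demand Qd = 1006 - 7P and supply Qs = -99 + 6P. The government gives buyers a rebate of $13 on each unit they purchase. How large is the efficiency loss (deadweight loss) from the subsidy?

Deadweight loss = $273

Pre-subsidy: 1006 - 7P = -99 + 6P gives P* = 85, Q* = 411.
With the rebate, buyers effectively pay Pb = Ps − 13, where Ps is the price sellers receive.
Demand in terms of Ps becomes Qd = 1006 − 7(Ps − 13) = 1097 - 7Ps. Setting this equal to supply: 1097 - 7Ps = -99 + 6Ps, so Ps = 92.
Buyers pay Pb = 92 − 13 = 79; Q' = -99 + 6·92 = 453.
The subsidy expands output by 453 − 411 = 42 past the efficient level; on those units the gap between marginal cost and willingness to pay runs from 0 up to 13.
DWL = ½ × 13 × 42 = 273.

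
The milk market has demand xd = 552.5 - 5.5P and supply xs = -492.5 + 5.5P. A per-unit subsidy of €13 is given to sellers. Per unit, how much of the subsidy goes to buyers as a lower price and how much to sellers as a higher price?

Pre-subsidy: 552.5 - 5.5P = -492.5 + 5.5P gives P* = 95, x* = 30.
With the subsidy, sellers receive Ps = Pb + 13 for each unit, where Pb is the price buyers pay.
Supply in terms of Pb becomes xs = -492.5 + 5.5(Pb + 13) = -421 + 5.5Pb. Setting this equal to demand: 552.5 - 5.5Pb = -421 + 5.5Pb, so Pb = 88.5.
Sellers receive Ps = 88.5 + 13 = 101.5; x' = 552.5 − 5.5·88.5 = 65.75.
Buyers' price falls by P* − Pb = 95 − 88.5 = 6.5; sellers' price rises by Ps − P* = 101.5 − 95 = 6.5.

Buyers gain €6.5 per unit; sellers gain €6.5 per unit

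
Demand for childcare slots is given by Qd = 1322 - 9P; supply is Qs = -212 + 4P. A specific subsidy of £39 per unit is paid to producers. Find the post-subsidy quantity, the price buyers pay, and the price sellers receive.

Q' = 368; buyers pay £106; sellers receive £145

Pre-subsidy: 1322 - 9P = -212 + 4P gives P* = 118, Q* = 260.
With the subsidy, sellers receive Ps = Pb + 39 for each unit, where Pb is the price buyers pay.
Supply in terms of Pb becomes Qs = -212 + 4(Pb + 39) = -56 + 4Pb. Setting this equal to demand: 1322 - 9Pb = -56 + 4Pb, so Pb = 106.
Sellers receive Ps = 106 + 39 = 145; Q' = 1322 − 9·106 = 368.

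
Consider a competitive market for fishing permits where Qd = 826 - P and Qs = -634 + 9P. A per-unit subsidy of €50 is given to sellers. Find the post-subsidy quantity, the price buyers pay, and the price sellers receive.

Pre-subsidy: 826 - P = -634 + 9P gives P* = 146, Q* = 680.
With the subsidy, sellers receive Ps = Pb + 50 for each unit, where Pb is the price buyers pay.
Supply in terms of Pb becomes Qs = -634 + 9(Pb + 50) = -184 + 9Pb. Setting this equal to demand: 826 - Pb = -184 + 9Pb, so Pb = 101.
Sellers receive Ps = 101 + 50 = 151; Q' = 826 − 1·101 = 725.

Q' = 725; buyers pay €101; sellers receive €151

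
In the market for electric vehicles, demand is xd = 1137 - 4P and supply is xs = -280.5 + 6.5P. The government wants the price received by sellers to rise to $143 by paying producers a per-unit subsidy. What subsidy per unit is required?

At a seller price of 143, quantity supplied is -280.5 + 6.5·143 = 649.
Buyers absorb 649 only when they pay Pb with 1137 − 4·Pb = 649, i.e. Pb = 122.
s = Ps − Pb = 143 − 122 = 21.

Required subsidy s = $21 per unit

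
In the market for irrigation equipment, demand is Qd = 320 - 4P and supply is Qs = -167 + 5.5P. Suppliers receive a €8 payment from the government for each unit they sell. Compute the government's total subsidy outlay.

Pre-subsidy: 320 - 4P = -167 + 5.5P gives P* = 974/19, Q* = 2184/19.
With the subsidy, sellers receive Ps = Pb + 8 for each unit, where Pb is the price buyers pay.
Supply in terms of Pb becomes Qs = -167 + 5.5(Pb + 8) = -123 + 5.5Pb. Setting this equal to demand: 320 - 4Pb = -123 + 5.5Pb, so Pb = 886/19.
Sellers receive Ps = 886/19 + 8 = 1038/19; Q' = 320 − 4·(886/19) = 2536/19.
Government outlay = subsidy × quantity = 8 × 2536/19 = 20288/19.

Government cost = 20288/19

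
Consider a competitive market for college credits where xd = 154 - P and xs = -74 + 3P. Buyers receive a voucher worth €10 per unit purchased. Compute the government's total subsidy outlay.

Government cost = €1045

Pre-subsidy: 154 - P = -74 + 3P gives P* = 57, x* = 97.
With the rebate, buyers effectively pay Pb = Ps − 10, where Ps is the price sellers receive.
Demand in terms of Ps becomes xd = 154 − 1(Ps − 10) = 164 - Ps. Setting this equal to supply: 164 - Ps = -74 + 3Ps, so Ps = 59.5.
Buyers pay Pb = 59.5 − 10 = 49.5; x' = -74 + 3·59.5 = 104.5.
Government outlay = subsidy × quantity = 10 × 104.5 = 1045.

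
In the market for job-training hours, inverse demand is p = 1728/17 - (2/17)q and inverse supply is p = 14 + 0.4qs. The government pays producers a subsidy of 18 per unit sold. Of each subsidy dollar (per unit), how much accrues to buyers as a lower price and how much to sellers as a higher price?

Buyers gain 45/11 per unit; sellers gain 153/11 per unit

Pre-subsidy: 1728/17 - (2/17)q = 14 + 0.4q gives q* = 3725/22 and p* = 899/11.
With the subsidy, sellers receive ps = pb + 18 for each unit, where pb is the price buyers pay.
On the curves, pb = 1728/17 - (2/17)q and ps = 14 + 0.4q; the wedge ps − pb = 18 gives 14 + 0.4q − (1728/17 - (2/17)q) = 18, so q' = 2245/11.
Then pb = 1728/17 − (2/17)·(2245/11) = 854/11 and ps = 14 + 0.4·(2245/11) = 1052/11.
Buyers' price falls by p* − pb = 899/11 − 854/11 = 45/11; sellers' price rises by ps − p* = 1052/11 − 899/11 = 153/11.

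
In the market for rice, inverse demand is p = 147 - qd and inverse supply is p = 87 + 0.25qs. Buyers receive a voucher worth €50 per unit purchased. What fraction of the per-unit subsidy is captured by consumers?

Pre-subsidy: 147 - q = 87 + 0.25q gives q* = 48 and p* = 99.
With the rebate, buyers effectively pay pb = ps − 50, where ps is the price sellers receive.
On the curves, pb = 147 - q and ps = 87 + 0.25q; the wedge ps − pb = 50 gives 87 + 0.25q − (147 - q) = 50, so q' = 88.
Then pb = 147 − 1·88 = 59 and ps = 87 + 0.25·88 = 109.
Buyers' price falls by p* − pb = 99 − 59 = 40; sellers' price rises by ps − p* = 109 − 99 = 10.
So consumers capture 40/50 = 0.8 of each unit of subsidy.

Consumer share = 0.8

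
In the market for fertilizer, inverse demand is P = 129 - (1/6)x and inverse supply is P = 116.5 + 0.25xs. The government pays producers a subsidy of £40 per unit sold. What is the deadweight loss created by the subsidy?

Deadweight loss = £1920

Pre-subsidy: 129 - (1/6)x = 116.5 + 0.25x gives x* = 30 and P* = 124.
With the subsidy, sellers receive Ps = Pb + 40 for each unit, where Pb is the price buyers pay.
On the curves, Pb = 129 - (1/6)x and Ps = 116.5 + 0.25x; the wedge Ps − Pb = 40 gives 116.5 + 0.25x − (129 - (1/6)x) = 40, so x' = 126.
Then Pb = 129 − (1/6)·126 = 108 and Ps = 116.5 + 0.25·126 = 148.
The subsidy expands output by 126 − 30 = 96 past the efficient level; on those units the gap between marginal cost and willingness to pay runs from 0 up to 40.
DWL = ½ × 40 × 96 = 1920.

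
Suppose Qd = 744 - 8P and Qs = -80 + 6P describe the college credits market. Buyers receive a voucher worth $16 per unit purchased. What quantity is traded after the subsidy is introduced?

Pre-subsidy: 744 - 8P = -80 + 6P gives P* = 412/7, Q* = 1912/7.
With the rebate, buyers effectively pay Pb = Ps − 16, where Ps is the price sellers receive.
Demand in terms of Ps becomes Qd = 744 − 8(Ps − 16) = 872 - 8Ps. Setting this equal to supply: 872 - 8Ps = -80 + 6Ps, so Ps = 68.
Buyers pay Pb = 68 − 16 = 52; Q' = -80 + 6·68 = 328.

Q' = 328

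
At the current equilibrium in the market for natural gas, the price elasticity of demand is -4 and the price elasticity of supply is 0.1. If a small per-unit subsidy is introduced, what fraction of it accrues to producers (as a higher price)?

For a small subsidy around the equilibrium, the benefit split depends on the relative slopes, which at a point are proportional to the elasticities.
Buyer share = εs/(εs + |εd|) = 0.1/(0.1 + 4) = 1/41; seller share = |εd|/(εs + |εd|) = 40/41.
So producers capture 40/41 of the subsidy.

Producer share = 40/41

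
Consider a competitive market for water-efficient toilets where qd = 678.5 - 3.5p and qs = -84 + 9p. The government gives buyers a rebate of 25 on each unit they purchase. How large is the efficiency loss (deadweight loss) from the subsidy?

Pre-subsidy: 678.5 - 3.5p = -84 + 9p gives p* = 61, q* = 465.
With the rebate, buyers effectively pay pb = ps − 25, where ps is the price sellers receive.
Demand in terms of ps becomes qd = 678.5 − 3.5(ps − 25) = 766 - 3.5ps. Setting this equal to supply: 766 - 3.5ps = -84 + 9ps, so ps = 68.
Buyers pay pb = 68 − 25 = 43; q' = -84 + 9·68 = 528.
The subsidy expands output by 528 − 465 = 63 past the efficient level; on those units the gap between marginal cost and willingness to pay runs from 0 up to 25.
DWL = ½ × 25 × 63 = 787.5.

Deadweight loss = 787.5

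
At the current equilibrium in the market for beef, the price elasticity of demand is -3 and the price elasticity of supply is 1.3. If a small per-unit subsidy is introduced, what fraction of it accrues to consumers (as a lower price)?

Consumer share = 13/43

For a small subsidy around the equilibrium, the benefit split depends on the relative slopes, which at a point are proportional to the elasticities.
Buyer share = εs/(εs + |εd|) = 1.3/(1.3 + 3) = 13/43; seller share = |εd|/(εs + |εd|) = 30/43.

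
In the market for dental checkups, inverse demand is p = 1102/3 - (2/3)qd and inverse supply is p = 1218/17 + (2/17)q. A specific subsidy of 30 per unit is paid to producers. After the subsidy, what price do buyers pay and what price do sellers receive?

Buyers pay 90.5; sellers receive 120.5

Pre-subsidy: 1102/3 - (2/3)q = 1218/17 + (2/17)q gives q* = 377 and p* = 116.
With the subsidy, sellers receive ps = pb + 30 for each unit, where pb is the price buyers pay.
On the curves, pb = 1102/3 - (2/3)q and ps = 1218/17 + (2/17)q; the wedge ps − pb = 30 gives 1218/17 + (2/17)q − (1102/3 - (2/3)q) = 30, so q' = 415.25.
Then pb = 1102/3 − (2/3)·415.25 = 90.5 and ps = 1218/17 + (2/17)·415.25 = 120.5.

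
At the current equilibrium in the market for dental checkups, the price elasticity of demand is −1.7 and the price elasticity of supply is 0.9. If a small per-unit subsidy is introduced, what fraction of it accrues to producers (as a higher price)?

For a small subsidy around the equilibrium, the benefit split depends on the relative slopes, which at a point are proportional to the elasticities.
Buyer share = εs/(εs + |εd|) = 0.9/(0.9 + 1.7) = 9/26; seller share = |εd|/(εs + |εd|) = 17/26.
So producers capture 17/26 of the subsidy.

Producer share = 17/26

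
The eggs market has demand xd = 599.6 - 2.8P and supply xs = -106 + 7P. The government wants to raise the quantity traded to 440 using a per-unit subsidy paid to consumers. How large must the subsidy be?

At x = 440, invert demand for the buyer price: Pb = (599.6 − 440)/2.8 = 57; invert supply for the seller price: Ps = (440 − (-106))/7 = 78.
The subsidy must fill the gap: s = Ps − Pb = 78 − 57 = 21.

Required subsidy s = 21 per unit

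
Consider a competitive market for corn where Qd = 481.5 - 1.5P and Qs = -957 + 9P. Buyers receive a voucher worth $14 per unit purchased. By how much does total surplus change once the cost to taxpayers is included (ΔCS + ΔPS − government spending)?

Net change in total surplus = -$126

Pre-subsidy: 481.5 - 1.5P = -957 + 9P gives P* = 137, Q* = 276.
With the rebate, buyers effectively pay Pb = Ps − 14, where Ps is the price sellers receive.
Demand in terms of Ps becomes Qd = 481.5 − 1.5(Ps − 14) = 502.5 - 1.5Ps. Setting this equal to supply: 502.5 - 1.5Ps = -957 + 9Ps, so Ps = 139.
Buyers pay Pb = 139 − 14 = 125; Q' = -957 + 9·139 = 294.
ΔCS = ½(276 + 294)(137 − 125) = 3420; ΔPS = ½(276 + 294)(139 − 137) = 570.
Government spending = 14 × 294 = 4116.
Net change = 3420 + 570 − 4116 = -126. The loss equals the DWL triangle ½·14·18.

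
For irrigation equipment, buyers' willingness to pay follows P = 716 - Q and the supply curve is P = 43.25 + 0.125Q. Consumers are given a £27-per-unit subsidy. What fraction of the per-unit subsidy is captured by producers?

Producer share = 1/9

Pre-subsidy: 716 - Q = 43.25 + 0.125Q gives Q* = 598 and P* = 118.
With the rebate, buyers effectively pay Pb = Ps − 27, where Ps is the price sellers receive.
On the curves, Pb = 716 - Q and Ps = 43.25 + 0.125Q; the wedge Ps − Pb = 27 gives 43.25 + 0.125Q − (716 - Q) = 27, so Q' = 622.
Then Pb = 716 − 1·622 = 94 and Ps = 43.25 + 0.125·622 = 121.
Buyers' price falls by P* − Pb = 118 − 94 = 24; sellers' price rises by Ps − P* = 121 − 118 = 3.
So producers capture 3/27 = 1/9 of each unit of subsidy.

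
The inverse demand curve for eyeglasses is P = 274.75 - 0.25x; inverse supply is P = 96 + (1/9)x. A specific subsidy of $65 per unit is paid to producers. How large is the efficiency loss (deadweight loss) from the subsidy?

Pre-subsidy: 274.75 - 0.25x = 96 + (1/9)x gives x* = 495 and P* = 151.
With the subsidy, sellers receive Ps = Pb + 65 for each unit, where Pb is the price buyers pay.
On the curves, Pb = 274.75 - 0.25x and Ps = 96 + (1/9)x; the wedge Ps − Pb = 65 gives 96 + (1/9)x − (274.75 - 0.25x) = 65, so x' = 675.
Then Pb = 274.75 − 0.25·675 = 106 and Ps = 96 + (1/9)·675 = 171.
The subsidy expands output by 675 − 495 = 180 past the efficient level; on those units the gap between marginal cost and willingness to pay runs from 0 up to 65.
DWL = ½ × 65 × 180 = 5850.

Deadweight loss = $5850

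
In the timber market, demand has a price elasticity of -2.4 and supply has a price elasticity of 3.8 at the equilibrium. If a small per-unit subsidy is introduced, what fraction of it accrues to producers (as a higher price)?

For a small subsidy around the equilibrium, the benefit split depends on the relative slopes, which at a point are proportional to the elasticities.
Buyer share = εs/(εs + |εd|) = 3.8/(3.8 + 2.4) = 19/31; seller share = |εd|/(εs + |εd|) = 12/31.
So producers capture 12/31 of the subsidy.

Producer share = 12/31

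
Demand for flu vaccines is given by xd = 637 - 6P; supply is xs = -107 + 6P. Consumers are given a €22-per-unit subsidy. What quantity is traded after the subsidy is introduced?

Pre-subsidy: 637 - 6P = -107 + 6P gives P* = 62, x* = 265.
With the rebate, buyers effectively pay Pb = Ps − 22, where Ps is the price sellers receive.
Demand in terms of Ps becomes xd = 637 − 6(Ps − 22) = 769 - 6Ps. Setting this equal to supply: 769 - 6Ps = -107 + 6Ps, so Ps = 73.
Buyers pay Pb = 73 − 22 = 51; x' = -107 + 6·73 = 331.

x' = 331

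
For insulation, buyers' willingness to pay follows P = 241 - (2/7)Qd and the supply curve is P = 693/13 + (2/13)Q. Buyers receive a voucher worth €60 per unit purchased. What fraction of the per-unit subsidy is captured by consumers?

Consumer share = 0.65

Pre-subsidy: 241 - (2/7)Q = 693/13 + (2/13)Q gives Q* = 427 and P* = 119.
With the rebate, buyers effectively pay Pb = Ps − 60, where Ps is the price sellers receive.
On the curves, Pb = 241 - (2/7)Q and Ps = 693/13 + (2/13)Q; the wedge Ps − Pb = 60 gives 693/13 + (2/13)Q − (241 - (2/7)Q) = 60, so Q' = 563.5.
Then Pb = 241 − (2/7)·563.5 = 80 and Ps = 693/13 + (2/13)·563.5 = 140.
Buyers' price falls by P* − Pb = 119 − 80 = 39; sellers' price rises by Ps − P* = 140 − 119 = 21.
So consumers capture 39/60 = 0.65 of each unit of subsidy.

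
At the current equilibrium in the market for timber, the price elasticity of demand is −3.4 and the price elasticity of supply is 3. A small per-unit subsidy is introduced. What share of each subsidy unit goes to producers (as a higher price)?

Producer share = 0.53125

For a small subsidy around the equilibrium, the benefit split depends on the relative slopes, which at a point are proportional to the elasticities.
Buyer share = εs/(εs + |εd|) = 3/(3 + 3.4) = 0.46875; seller share = |εd|/(εs + |εd|) = 0.53125.
So producers capture 0.53125 of the subsidy.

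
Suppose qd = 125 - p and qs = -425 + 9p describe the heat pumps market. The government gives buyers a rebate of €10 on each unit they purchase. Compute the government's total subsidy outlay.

Government cost = €790

Pre-subsidy: 125 - p = -425 + 9p gives p* = 55, q* = 70.
With the rebate, buyers effectively pay pb = ps − 10, where ps is the price sellers receive.
Demand in terms of ps becomes qd = 125 − 1(ps − 10) = 135 - ps. Setting this equal to supply: 135 - ps = -425 + 9ps, so ps = 56.
Buyers pay pb = 56 − 10 = 46; q' = -425 + 9·56 = 79.
Government outlay = subsidy × quantity = 10 × 79 = 790.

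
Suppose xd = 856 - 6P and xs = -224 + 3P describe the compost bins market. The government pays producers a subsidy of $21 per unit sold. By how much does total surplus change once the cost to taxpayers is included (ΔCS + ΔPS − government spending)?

Net change in total surplus = -$441

Pre-subsidy: 856 - 6P = -224 + 3P gives P* = 120, x* = 136.
With the subsidy, sellers receive Ps = Pb + 21 for each unit, where Pb is the price buyers pay.
Supply in terms of Pb becomes xs = -224 + 3(Pb + 21) = -161 + 3Pb. Setting this equal to demand: 856 - 6Pb = -161 + 3Pb, so Pb = 113.
Sellers receive Ps = 113 + 21 = 134; x' = 856 − 6·113 = 178.
ΔCS = ½(136 + 178)(120 − 113) = 1099; ΔPS = ½(136 + 178)(134 − 120) = 2198.
Government spending = 21 × 178 = 3738.
Net change = 1099 + 2198 − 3738 = -441. The loss equals the DWL triangle ½·21·42.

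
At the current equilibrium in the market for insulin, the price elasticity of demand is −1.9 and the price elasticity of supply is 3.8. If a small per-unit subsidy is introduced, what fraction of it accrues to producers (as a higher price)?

For a small subsidy around the equilibrium, the benefit split depends on the relative slopes, which at a point are proportional to the elasticities.
Buyer share = εs/(εs + |εd|) = 3.8/(3.8 + 1.9) = 2/3; seller share = |εd|/(εs + |εd|) = 1/3.
So producers capture 1/3 of the subsidy.

Producer share = 1/3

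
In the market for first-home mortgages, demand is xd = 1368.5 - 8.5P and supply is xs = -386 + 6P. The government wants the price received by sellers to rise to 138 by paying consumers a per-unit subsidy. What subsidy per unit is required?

At a seller price of 138, quantity supplied is -386 + 6·138 = 442.
Buyers absorb 442 only when they pay Pb with 1368.5 − 8.5·Pb = 442, i.e. Pb = 109.
s = Ps − Pb = 138 − 109 = 29.

Required subsidy s = 29 per unit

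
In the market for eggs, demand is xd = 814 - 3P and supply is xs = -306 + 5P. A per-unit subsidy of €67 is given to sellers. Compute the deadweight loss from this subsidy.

Deadweight loss = €4208.4375

Pre-subsidy: 814 - 3P = -306 + 5P gives P* = 140, x* = 394.
With the subsidy, sellers receive Ps = Pb + 67 for each unit, where Pb is the price buyers pay.
Supply in terms of Pb becomes xs = -306 + 5(Pb + 67) = 29 + 5Pb. Setting this equal to demand: 814 - 3Pb = 29 + 5Pb, so Pb = 98.125.
Sellers receive Ps = 98.125 + 67 = 165.125; x' = 814 − 3·98.125 = 519.625.
The subsidy expands output by 519.625 − 394 = 125.625 past the efficient level; on those units the gap between marginal cost and willingness to pay runs from 0 up to 67.
DWL = ½ × 67 × 125.625 = 4208.4375.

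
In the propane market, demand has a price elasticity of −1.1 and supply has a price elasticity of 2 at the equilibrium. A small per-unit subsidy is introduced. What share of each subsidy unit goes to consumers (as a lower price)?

For a small subsidy around the equilibrium, the benefit split depends on the relative slopes, which at a point are proportional to the elasticities.
Buyer share = εs/(εs + |εd|) = 2/(2 + 1.1) = 20/31; seller share = |εd|/(εs + |εd|) = 11/31.

Consumer share = 20/31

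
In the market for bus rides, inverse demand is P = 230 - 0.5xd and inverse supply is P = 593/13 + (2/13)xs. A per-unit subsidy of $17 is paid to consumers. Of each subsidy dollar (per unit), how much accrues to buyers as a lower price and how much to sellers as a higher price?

Buyers gain $13 per unit; sellers gain $4 per unit

Pre-subsidy: 230 - 0.5x = 593/13 + (2/13)x gives x* = 282 and P* = 89.
With the rebate, buyers effectively pay Pb = Ps − 17, where Ps is the price sellers receive.
On the curves, Pb = 230 - 0.5x and Ps = 593/13 + (2/13)x; the wedge Ps − Pb = 17 gives 593/13 + (2/13)x − (230 - 0.5x) = 17, so x' = 308.
Then Pb = 230 − 0.5·308 = 76 and Ps = 593/13 + (2/13)·308 = 93.
Buyers' price falls by P* − Pb = 89 − 76 = 13; sellers' price rises by Ps − P* = 93 − 89 = 4.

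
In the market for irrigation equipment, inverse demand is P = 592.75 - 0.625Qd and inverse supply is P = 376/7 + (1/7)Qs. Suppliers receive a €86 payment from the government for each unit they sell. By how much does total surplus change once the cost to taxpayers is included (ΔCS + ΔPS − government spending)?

Net change in total surplus = -€4816

Pre-subsidy: 592.75 - 0.625Q = 376/7 + (1/7)Q gives Q* = 702 and P* = 154.
With the subsidy, sellers receive Ps = Pb + 86 for each unit, where Pb is the price buyers pay.
On the curves, Pb = 592.75 - 0.625Q and Ps = 376/7 + (1/7)Q; the wedge Ps − Pb = 86 gives 376/7 + (1/7)Q − (592.75 - 0.625Q) = 86, so Q' = 814.
Then Pb = 592.75 − 0.625·814 = 84 and Ps = 376/7 + (1/7)·814 = 170.
ΔCS = ½(702 + 814)(154 − 84) = 53060; ΔPS = ½(702 + 814)(170 − 154) = 12128.
Government spending = 86 × 814 = 70004.
Net change = 53060 + 12128 − 70004 = -4816. The loss equals the DWL triangle ½·86·112.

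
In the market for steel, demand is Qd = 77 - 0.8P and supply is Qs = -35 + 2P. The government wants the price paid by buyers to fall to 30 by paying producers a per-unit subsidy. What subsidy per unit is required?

Required subsidy s = 14 per unit

At a buyer price of 30, quantity demanded is 77 − 0.8·30 = 53.
Sellers supply 53 only when they receive Ps with -35 + 2·Ps = 53, i.e. Ps = 44.
s = Ps − Pb = 44 − 30 = 14.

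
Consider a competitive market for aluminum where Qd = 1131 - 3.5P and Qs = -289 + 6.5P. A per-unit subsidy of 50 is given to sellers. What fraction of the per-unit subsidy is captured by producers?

Producer share = 0.35

Pre-subsidy: 1131 - 3.5P = -289 + 6.5P gives P* = 142, Q* = 634.
With the subsidy, sellers receive Ps = Pb + 50 for each unit, where Pb is the price buyers pay.
Supply in terms of Pb becomes Qs = -289 + 6.5(Pb + 50) = 36 + 6.5Pb. Setting this equal to demand: 1131 - 3.5Pb = 36 + 6.5Pb, so Pb = 109.5.
Sellers receive Ps = 109.5 + 50 = 159.5; Q' = 1131 − 3.5·109.5 = 747.75.
Buyers' price falls by P* − Pb = 142 − 109.5 = 32.5; sellers' price rises by Ps − P* = 159.5 − 142 = 17.5.
So producers capture 17.5/50 = 0.35 of each unit of subsidy.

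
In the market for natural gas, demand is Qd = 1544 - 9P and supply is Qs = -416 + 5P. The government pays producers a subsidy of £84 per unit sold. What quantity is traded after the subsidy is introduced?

Pre-subsidy: 1544 - 9P = -416 + 5P gives P* = 140, Q* = 284.
With the subsidy, sellers receive Ps = Pb + 84 for each unit, where Pb is the price buyers pay.
Supply in terms of Pb becomes Qs = -416 + 5(Pb + 84) = 4 + 5Pb. Setting this equal to demand: 1544 - 9Pb = 4 + 5Pb, so Pb = 110.
Sellers receive Ps = 110 + 84 = 194; Q' = 1544 − 9·110 = 554.

Q' = 554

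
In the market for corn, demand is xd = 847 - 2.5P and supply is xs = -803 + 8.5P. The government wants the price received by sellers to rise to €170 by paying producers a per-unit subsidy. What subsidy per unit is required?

Required subsidy s = €88 per unit

At a seller price of 170, quantity supplied is -803 + 8.5·170 = 642.
Buyers absorb 642 only when they pay Pb with 847 − 2.5·Pb = 642, i.e. Pb = 82.
s = Ps − Pb = 170 − 82 = 88.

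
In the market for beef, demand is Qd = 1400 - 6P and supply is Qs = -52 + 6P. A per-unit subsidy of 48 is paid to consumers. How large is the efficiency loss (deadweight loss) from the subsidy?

Pre-subsidy: 1400 - 6P = -52 + 6P gives P* = 121, Q* = 674.
With the rebate, buyers effectively pay Pb = Ps − 48, where Ps is the price sellers receive.
Demand in terms of Ps becomes Qd = 1400 − 6(Ps − 48) = 1688 - 6Ps. Setting this equal to supply: 1688 - 6Ps = -52 + 6Ps, so Ps = 145.
Buyers pay Pb = 145 − 48 = 97; Q' = -52 + 6·145 = 818.
The subsidy expands output by 818 − 674 = 144 past the efficient level; on those units the gap between marginal cost and willingness to pay runs from 0 up to 48.
DWL = ½ × 48 × 144 = 3456.

Deadweight loss = 3456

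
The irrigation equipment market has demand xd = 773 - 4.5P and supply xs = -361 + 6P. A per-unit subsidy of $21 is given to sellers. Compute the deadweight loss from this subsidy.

Deadweight loss = $567

Pre-subsidy: 773 - 4.5P = -361 + 6P gives P* = 108, x* = 287.
With the subsidy, sellers receive Ps = Pb + 21 for each unit, where Pb is the price buyers pay.
Supply in terms of Pb becomes xs = -361 + 6(Pb + 21) = -235 + 6Pb. Setting this equal to demand: 773 - 4.5Pb = -235 + 6Pb, so Pb = 96.
Sellers receive Ps = 96 + 21 = 117; x' = 773 − 4.5·96 = 341.
The subsidy expands output by 341 − 287 = 54 past the efficient level; on those units the gap between marginal cost and willingness to pay runs from 0 up to 21.
DWL = ½ × 21 × 54 = 567.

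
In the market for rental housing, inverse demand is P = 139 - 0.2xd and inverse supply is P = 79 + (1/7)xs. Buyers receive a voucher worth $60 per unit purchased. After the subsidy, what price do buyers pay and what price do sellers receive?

Pre-subsidy: 139 - 0.2x = 79 + (1/7)x gives x* = 175 and P* = 104.
With the rebate, buyers effectively pay Pb = Ps − 60, where Ps is the price sellers receive.
On the curves, Pb = 139 - 0.2x and Ps = 79 + (1/7)x; the wedge Ps − Pb = 60 gives 79 + (1/7)x − (139 - 0.2x) = 60, so x' = 350.
Then Pb = 139 − 0.2·350 = 69 and Ps = 79 + (1/7)·350 = 129.

Buyers pay $69; sellers receive $129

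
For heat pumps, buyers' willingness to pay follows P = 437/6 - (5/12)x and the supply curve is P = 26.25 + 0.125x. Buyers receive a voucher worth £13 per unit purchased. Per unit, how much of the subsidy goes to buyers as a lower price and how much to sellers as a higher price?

Pre-subsidy: 437/6 - (5/12)x = 26.25 + 0.125x gives x* = 86 and P* = 37.
With the rebate, buyers effectively pay Pb = Ps − 13, where Ps is the price sellers receive.
On the curves, Pb = 437/6 - (5/12)x and Ps = 26.25 + 0.125x; the wedge Ps − Pb = 13 gives 26.25 + 0.125x − (437/6 - (5/12)x) = 13, so x' = 110.
Then Pb = 437/6 − (5/12)·110 = 27 and Ps = 26.25 + 0.125·110 = 40.
Buyers' price falls by P* − Pb = 37 − 27 = 10; sellers' price rises by Ps − P* = 40 − 37 = 3.

Buyers gain £10 per unit; sellers gain £3 per unit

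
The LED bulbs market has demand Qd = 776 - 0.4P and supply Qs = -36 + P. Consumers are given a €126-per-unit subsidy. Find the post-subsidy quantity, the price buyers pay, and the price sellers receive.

Q' = 580; buyers pay €490; sellers receive €616

Pre-subsidy: 776 - 0.4P = -36 + P gives P* = 580, Q* = 544.
With the rebate, buyers effectively pay Pb = Ps − 126, where Ps is the price sellers receive.
Demand in terms of Ps becomes Qd = 776 − 0.4(Ps − 126) = 826.4 - 0.4Ps. Setting this equal to supply: 826.4 - 0.4Ps = -36 + Ps, so Ps = 616.
Buyers pay Pb = 616 − 126 = 490; Q' = -36 + 1·616 = 580.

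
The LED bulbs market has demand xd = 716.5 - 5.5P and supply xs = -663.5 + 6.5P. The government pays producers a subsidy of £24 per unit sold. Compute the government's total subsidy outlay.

Pre-subsidy: 716.5 - 5.5P = -663.5 + 6.5P gives P* = 115, x* = 84.
With the subsidy, sellers receive Ps = Pb + 24 for each unit, where Pb is the price buyers pay.
Supply in terms of Pb becomes xs = -663.5 + 6.5(Pb + 24) = -507.5 + 6.5Pb. Setting this equal to demand: 716.5 - 5.5Pb = -507.5 + 6.5Pb, so Pb = 102.
Sellers receive Ps = 102 + 24 = 126; x' = 716.5 − 5.5·102 = 155.5.
Government outlay = subsidy × quantity = 24 × 155.5 = 3732.

Government cost = £3732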